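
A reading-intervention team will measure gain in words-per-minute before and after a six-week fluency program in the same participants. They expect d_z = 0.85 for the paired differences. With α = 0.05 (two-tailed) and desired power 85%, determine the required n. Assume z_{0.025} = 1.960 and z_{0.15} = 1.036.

For a paired (one-sample on differences) test: n = ((z_{α/2} + z_β) / d)².
z_{α/2} + z_β = 1.960 + 1.036 = 2.996.
n = (2.996 / 0.85)² = 3.525² = 12.42.
Round up.

n = 13 pairs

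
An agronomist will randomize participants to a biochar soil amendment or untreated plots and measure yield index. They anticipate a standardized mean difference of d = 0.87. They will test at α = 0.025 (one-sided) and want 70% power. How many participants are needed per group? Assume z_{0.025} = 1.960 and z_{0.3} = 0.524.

n = 17 per group

For two independent groups with equal n: n = 2·((z_{α} + z_β) / d)².
z_{α} + z_β = 1.960 + 0.524 = 2.484.
n = 2 × (2.484 / 0.87)² = 2 × 2.855² = 2 × 8.15 = 16.3.
Round up to the next whole participant.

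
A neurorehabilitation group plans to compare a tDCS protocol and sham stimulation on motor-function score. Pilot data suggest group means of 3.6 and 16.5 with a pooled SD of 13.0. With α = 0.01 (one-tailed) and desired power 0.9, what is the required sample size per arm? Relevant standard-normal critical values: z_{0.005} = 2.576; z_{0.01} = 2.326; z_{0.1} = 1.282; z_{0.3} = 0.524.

n = 27 per group

Cohen's d = |M₁ − M₂| / SD_pooled = |3.6 − 16.5| / 13.0 = 12.9 / 13.0 = 0.992.
For two independent groups with equal n: n = 2·((z_{α} + z_β) / d)².
z_{α} + z_β = 2.326 + 1.282 = 3.608.
n = 2 × (3.608 / 0.992)² = 2 × 3.637² = 2 × 13.23 = 26.5.
Round up to the next whole participant.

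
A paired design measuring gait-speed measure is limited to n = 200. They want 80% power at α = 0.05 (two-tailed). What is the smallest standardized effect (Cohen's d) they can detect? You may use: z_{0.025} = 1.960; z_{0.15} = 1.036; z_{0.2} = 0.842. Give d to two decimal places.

For a single sample (or paired design) of n = 200: d_min = (z_{α/2} + z_β)/√n.
z-sum = 1.960 + 0.842 = 2.802.
d_min = 2.802 / √200 = 2.802 / 14.142 = 0.198.

d_min ≈ 0.20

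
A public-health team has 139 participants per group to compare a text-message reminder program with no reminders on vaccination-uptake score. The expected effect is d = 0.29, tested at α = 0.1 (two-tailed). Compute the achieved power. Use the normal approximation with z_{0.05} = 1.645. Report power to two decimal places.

For two equal groups, power = Φ(d·√(n/2) − z_{α/2}).
d·√(n/2) = 0.29 × √(139/2) = 0.29 × 8.337 = 2.418.
z_β = 2.418 − 1.645 = 0.773.
Power = Φ(0.773) = 0.780.

power ≈ 0.78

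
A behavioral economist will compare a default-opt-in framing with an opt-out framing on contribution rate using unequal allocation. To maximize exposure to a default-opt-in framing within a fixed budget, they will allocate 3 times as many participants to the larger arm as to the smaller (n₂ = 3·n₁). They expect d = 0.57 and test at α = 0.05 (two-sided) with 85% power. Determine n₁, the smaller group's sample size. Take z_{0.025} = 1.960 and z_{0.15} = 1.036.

n₁ = 37

With allocation ratio k = n₂/n₁ = 3, Var(x̄₁−x̄₂) = σ²(1/n₁ + 1/(k·n₁)) = σ²·(k+1)/(k·n₁).
So n₁ = (1 + 1/k)·((z_{α/2} + z_β)/d)² = 1.333 × (2.996/0.57)².
n₁ = 1.333 × 27.63 = 36.8.
Round up: n₁ = 37, giving n₂ = 3 × 37 = 111.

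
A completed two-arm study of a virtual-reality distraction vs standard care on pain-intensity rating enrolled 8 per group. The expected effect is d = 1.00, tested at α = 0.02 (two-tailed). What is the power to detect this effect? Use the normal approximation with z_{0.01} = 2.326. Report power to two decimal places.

power ≈ 0.37

For two equal groups, power = Φ(d·√(n/2) − z_{α/2}).
d·√(n/2) = 1.00 × √(8/2) = 1.00 × 2.000 = 2.000.
z_β = 2.000 − 2.326 = -0.326.
Power = Φ(-0.326) = 0.372.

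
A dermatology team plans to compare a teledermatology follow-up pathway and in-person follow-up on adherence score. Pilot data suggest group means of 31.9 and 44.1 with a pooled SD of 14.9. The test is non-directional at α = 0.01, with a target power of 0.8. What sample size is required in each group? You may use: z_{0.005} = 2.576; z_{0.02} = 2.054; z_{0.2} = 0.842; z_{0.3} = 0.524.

Cohen's d = |M₁ − M₂| / SD_pooled = |31.9 − 44.1| / 14.9 = 12.2 / 14.9 = 0.819.
For two independent groups with equal n: n = 2·((z_{α/2} + z_β) / d)².
z_{α/2} + z_β = 2.576 + 0.842 = 3.418.
n = 2 × (3.418 / 0.819)² = 2 × 4.173² = 2 × 17.42 = 34.8.
Round up to the next whole participant.

n = 35 per group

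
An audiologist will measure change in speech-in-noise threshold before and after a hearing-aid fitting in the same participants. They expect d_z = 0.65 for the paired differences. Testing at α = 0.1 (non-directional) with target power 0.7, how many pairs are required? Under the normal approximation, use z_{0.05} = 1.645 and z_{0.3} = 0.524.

For a paired (one-sample on differences) test: n = ((z_{α/2} + z_β) / d)².
z_{α/2} + z_β = 1.645 + 0.524 = 2.169.
n = (2.169 / 0.65)² = 3.337² = 11.14.
Round up.

n = 12 pairs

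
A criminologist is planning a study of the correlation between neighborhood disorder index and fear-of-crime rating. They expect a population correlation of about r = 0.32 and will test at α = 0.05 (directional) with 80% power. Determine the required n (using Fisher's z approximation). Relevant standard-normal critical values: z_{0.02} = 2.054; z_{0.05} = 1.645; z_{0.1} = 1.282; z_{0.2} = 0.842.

Fisher's z: C = ½·ln((1+r)/(1−r)) = ½·ln(1.9412) = 0.3316.
n = ((z_{α} + z_β)/C)² + 3.
(1.645 + 0.842) / 0.3316 = 2.487 / 0.3316 = 7.500.
n = 7.500² + 3 = 56.25 + 3 = 59.2.
Round up.

n = 60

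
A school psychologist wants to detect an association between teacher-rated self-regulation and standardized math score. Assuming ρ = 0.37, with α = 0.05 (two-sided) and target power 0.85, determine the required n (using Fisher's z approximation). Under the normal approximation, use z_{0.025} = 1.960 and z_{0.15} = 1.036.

n = 63

Fisher's z: C = ½·ln((1+r)/(1−r)) = ½·ln(2.1746) = 0.3884.
n = ((z_{α/2} + z_β)/C)² + 3.
(1.960 + 1.036) / 0.3884 = 2.996 / 0.3884 = 7.714.
n = 7.714² + 3 = 59.50 + 3 = 62.5.
Round up.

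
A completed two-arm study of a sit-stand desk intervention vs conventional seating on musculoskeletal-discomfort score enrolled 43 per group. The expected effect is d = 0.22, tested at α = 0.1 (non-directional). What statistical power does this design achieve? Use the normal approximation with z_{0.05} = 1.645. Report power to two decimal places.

power ≈ 0.27

For two equal groups, power = Φ(d·√(n/2) − z_{α/2}).
d·√(n/2) = 0.22 × √(43/2) = 0.22 × 4.637 = 1.020.
z_β = 1.020 − 1.645 = -0.625.
Power = Φ(-0.625) = 0.266.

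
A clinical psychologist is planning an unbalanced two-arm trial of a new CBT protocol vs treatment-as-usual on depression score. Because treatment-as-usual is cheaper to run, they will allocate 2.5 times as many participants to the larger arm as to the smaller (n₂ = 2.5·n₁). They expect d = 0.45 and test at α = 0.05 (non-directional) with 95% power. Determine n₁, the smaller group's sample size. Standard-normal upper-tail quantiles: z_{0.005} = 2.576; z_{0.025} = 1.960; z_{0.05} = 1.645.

n₁ = 90

With allocation ratio k = n₂/n₁ = 2.5, Var(x̄₁−x̄₂) = σ²(1/n₁ + 1/(k·n₁)) = σ²·(k+1)/(k·n₁).
So n₁ = (1 + 1/k)·((z_{α/2} + z_β)/d)² = 1.400 × (3.605/0.45)².
n₁ = 1.400 × 64.18 = 89.8.
Round up: n₁ = 90, giving n₂ = 2.5 × 90 = 225.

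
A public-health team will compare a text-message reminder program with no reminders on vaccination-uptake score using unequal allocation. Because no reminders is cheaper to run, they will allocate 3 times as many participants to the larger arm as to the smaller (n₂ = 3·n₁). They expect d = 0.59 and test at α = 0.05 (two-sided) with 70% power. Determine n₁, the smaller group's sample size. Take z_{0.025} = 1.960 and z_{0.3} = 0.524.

With allocation ratio k = n₂/n₁ = 3, Var(x̄₁−x̄₂) = σ²(1/n₁ + 1/(k·n₁)) = σ²·(k+1)/(k·n₁).
So n₁ = (1 + 1/k)·((z_{α/2} + z_β)/d)² = 1.333 × (2.484/0.59)².
n₁ = 1.333 × 17.73 = 23.6.
Round up: n₁ = 24, giving n₂ = 3 × 24 = 72.

n₁ = 24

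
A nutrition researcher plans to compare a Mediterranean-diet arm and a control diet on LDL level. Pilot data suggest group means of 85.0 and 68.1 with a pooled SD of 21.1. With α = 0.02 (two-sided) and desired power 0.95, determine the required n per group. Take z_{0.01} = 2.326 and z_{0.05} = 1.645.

Cohen's d = |M₁ − M₂| / SD_pooled = |85.0 − 68.1| / 21.1 = 16.9 / 21.1 = 0.801.
For two independent groups with equal n: n = 2·((z_{α/2} + z_β) / d)².
z_{α/2} + z_β = 2.326 + 1.645 = 3.971.
n = 2 × (3.971 / 0.801)² = 2 × 4.958² = 2 × 24.58 = 49.2.
Round up to the next whole participant.

n = 50 per group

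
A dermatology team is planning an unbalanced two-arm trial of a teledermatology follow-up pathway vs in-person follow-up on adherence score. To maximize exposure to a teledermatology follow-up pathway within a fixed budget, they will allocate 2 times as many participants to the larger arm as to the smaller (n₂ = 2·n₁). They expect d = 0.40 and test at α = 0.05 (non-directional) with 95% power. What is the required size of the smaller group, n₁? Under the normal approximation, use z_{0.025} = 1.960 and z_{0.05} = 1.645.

With allocation ratio k = n₂/n₁ = 2, Var(x̄₁−x̄₂) = σ²(1/n₁ + 1/(k·n₁)) = σ²·(k+1)/(k·n₁).
So n₁ = (1 + 1/k)·((z_{α/2} + z_β)/d)² = 1.500 × (3.605/0.40)².
n₁ = 1.500 × 81.23 = 121.8.
Round up: n₁ = 122, giving n₂ = 2 × 122 = 244.

n₁ = 122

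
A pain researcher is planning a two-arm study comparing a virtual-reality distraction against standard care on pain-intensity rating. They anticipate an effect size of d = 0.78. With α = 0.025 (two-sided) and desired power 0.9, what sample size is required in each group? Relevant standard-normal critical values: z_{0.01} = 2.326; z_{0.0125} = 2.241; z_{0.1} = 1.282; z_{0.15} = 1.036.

For two independent groups with equal n: n = 2·((z_{α/2} + z_β) / d)².
z_{α/2} + z_β = 2.241 + 1.282 = 3.523.
n = 2 × (3.523 / 0.78)² = 2 × 4.517² = 2 × 20.40 = 40.8.
Round up to the next whole participant.

n = 41 per group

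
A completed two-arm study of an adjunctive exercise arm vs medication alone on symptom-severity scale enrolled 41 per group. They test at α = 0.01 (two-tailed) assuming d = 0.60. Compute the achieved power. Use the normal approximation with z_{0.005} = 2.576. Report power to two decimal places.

For two equal groups, power = Φ(d·√(n/2) − z_{α/2}).
d·√(n/2) = 0.60 × √(41/2) = 0.60 × 4.528 = 2.717.
z_β = 2.717 − 2.576 = 0.141.
Power = Φ(0.141) = 0.556.

power ≈ 0.56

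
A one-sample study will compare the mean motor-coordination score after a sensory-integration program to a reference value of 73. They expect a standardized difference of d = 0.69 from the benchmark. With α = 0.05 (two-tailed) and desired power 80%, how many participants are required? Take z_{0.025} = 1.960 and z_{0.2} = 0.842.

For a one-sample test: n = ((z_{α/2} + z_β) / d)².
z_{α/2} + z_β = 1.960 + 0.842 = 2.802.
n = (2.802 / 0.69)² = 4.061² = 16.49.
Round up.

n = 17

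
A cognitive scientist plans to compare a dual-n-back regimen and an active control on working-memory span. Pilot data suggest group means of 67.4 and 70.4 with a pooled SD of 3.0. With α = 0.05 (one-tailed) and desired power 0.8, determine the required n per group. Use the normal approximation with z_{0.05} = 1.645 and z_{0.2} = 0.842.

Cohen's d = |M₁ − M₂| / SD_pooled = |67.4 − 70.4| / 3.0 = 3.0 / 3.0 = 1.000.
For two independent groups with equal n: n = 2·((z_{α} + z_β) / d)².
z_{α} + z_β = 1.645 + 0.842 = 2.487.
n = 2 × (2.487 / 1.000)² = 2 × 2.487² = 2 × 6.19 = 12.4.
Round up to the next whole participant.

n = 13 per group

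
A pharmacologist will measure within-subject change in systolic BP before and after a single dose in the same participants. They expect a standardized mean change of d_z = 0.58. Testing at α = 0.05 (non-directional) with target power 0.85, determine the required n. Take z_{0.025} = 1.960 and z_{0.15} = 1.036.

n = 27 pairs

For a paired (one-sample on differences) test: n = ((z_{α/2} + z_β) / d)².
z_{α/2} + z_β = 1.960 + 1.036 = 2.996.
n = (2.996 / 0.58)² = 5.166² = 26.68.
Round up.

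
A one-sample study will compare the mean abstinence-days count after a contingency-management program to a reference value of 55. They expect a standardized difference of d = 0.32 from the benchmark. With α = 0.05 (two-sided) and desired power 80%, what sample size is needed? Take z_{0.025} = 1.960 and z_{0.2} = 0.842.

n = 77

For a one-sample test: n = ((z_{α/2} + z_β) / d)².
z_{α/2} + z_β = 1.960 + 0.842 = 2.802.
n = (2.802 / 0.32)² = 8.756² = 76.67.
Round up.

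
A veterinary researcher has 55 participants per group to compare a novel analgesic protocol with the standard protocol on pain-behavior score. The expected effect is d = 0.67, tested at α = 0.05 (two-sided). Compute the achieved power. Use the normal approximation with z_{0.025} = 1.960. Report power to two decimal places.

power ≈ 0.94

For two equal groups, power = Φ(d·√(n/2) − z_{α/2}).
d·√(n/2) = 0.67 × √(55/2) = 0.67 × 5.244 = 3.514.
z_β = 3.514 − 1.960 = 1.554.
Power = Φ(1.554) = 0.940.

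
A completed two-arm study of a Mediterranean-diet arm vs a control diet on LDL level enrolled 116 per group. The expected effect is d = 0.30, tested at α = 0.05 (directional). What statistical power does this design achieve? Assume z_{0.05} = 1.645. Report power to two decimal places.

power ≈ 0.74

For two equal groups, power = Φ(d·√(n/2) − z_{α}).
d·√(n/2) = 0.30 × √(116/2) = 0.30 × 7.616 = 2.285.
z_β = 2.285 − 1.645 = 0.640.
Power = Φ(0.640) = 0.739.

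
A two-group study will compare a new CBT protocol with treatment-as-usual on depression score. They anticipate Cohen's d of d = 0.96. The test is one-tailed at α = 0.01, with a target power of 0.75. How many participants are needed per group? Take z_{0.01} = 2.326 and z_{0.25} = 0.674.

For two independent groups with equal n: n = 2·((z_{α} + z_β) / d)².
z_{α} + z_β = 2.326 + 0.674 = 3.000.
n = 2 × (3.000 / 0.96)² = 2 × 3.125² = 2 × 9.77 = 19.5.
Round up to the next whole participant.

n = 20 per group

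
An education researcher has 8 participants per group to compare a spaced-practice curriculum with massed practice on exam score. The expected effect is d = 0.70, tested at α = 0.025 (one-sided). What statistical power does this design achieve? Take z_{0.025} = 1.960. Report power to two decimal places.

power ≈ 0.29

For two equal groups, power = Φ(d·√(n/2) − z_{α}).
d·√(n/2) = 0.70 × √(8/2) = 0.70 × 2.000 = 1.400.
z_β = 1.400 − 1.960 = -0.560.
Power = Φ(-0.560) = 0.288.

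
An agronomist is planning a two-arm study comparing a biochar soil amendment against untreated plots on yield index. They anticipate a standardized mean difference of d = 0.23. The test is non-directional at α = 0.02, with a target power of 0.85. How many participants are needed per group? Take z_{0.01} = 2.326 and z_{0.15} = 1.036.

For two independent groups with equal n: n = 2·((z_{α/2} + z_β) / d)².
z_{α/2} + z_β = 2.326 + 1.036 = 3.362.
n = 2 × (3.362 / 0.23)² = 2 × 14.617² = 2 × 213.67 = 427.3.
Round up to the next whole participant.

n = 428 per group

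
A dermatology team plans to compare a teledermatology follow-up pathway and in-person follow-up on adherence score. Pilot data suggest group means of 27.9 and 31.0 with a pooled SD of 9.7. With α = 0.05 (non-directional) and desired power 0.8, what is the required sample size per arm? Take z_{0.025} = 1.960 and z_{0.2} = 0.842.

n = 154 per group

Cohen's d = |M₁ − M₂| / SD_pooled = |27.9 − 31.0| / 9.7 = 3.1 / 9.7 = 0.320.
For two independent groups with equal n: n = 2·((z_{α/2} + z_β) / d)².
z_{α/2} + z_β = 1.960 + 0.842 = 2.802.
n = 2 × (2.802 / 0.320)² = 2 × 8.756² = 2 × 76.67 = 153.3.
Round up to the next whole participant.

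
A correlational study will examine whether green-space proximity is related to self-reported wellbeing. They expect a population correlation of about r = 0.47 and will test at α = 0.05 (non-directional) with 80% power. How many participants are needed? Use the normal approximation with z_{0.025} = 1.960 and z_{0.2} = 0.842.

n = 34

Fisher's z: C = ½·ln((1+r)/(1−r)) = ½·ln(2.7736) = 0.5101.
n = ((z_{α/2} + z_β)/C)² + 3.
(1.960 + 0.842) / 0.5101 = 2.802 / 0.5101 = 5.493.
n = 5.493² + 3 = 30.17 + 3 = 33.2.
Round up.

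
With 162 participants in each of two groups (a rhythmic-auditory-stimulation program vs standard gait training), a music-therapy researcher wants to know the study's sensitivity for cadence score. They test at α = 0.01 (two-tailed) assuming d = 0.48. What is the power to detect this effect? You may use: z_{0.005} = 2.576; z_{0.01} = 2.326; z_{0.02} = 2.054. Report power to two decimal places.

power ≈ 0.96

For two equal groups, power = Φ(d·√(n/2) − z_{α/2}).
d·√(n/2) = 0.48 × √(162/2) = 0.48 × 9.000 = 4.320.
z_β = 4.320 − 2.576 = 1.744.
Power = Φ(1.744) = 0.959.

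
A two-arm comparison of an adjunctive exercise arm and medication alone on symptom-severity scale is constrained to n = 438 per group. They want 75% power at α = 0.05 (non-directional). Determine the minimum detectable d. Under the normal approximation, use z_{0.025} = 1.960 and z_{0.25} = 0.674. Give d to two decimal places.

For two independent groups of n = 438 each: d_min = (z_{α/2} + z_β)·√(2/n).
z-sum = 1.960 + 0.674 = 2.634.
d_min = 2.634 × √(2/438) = 2.634 × 0.0676 = 0.178.

d_min ≈ 0.18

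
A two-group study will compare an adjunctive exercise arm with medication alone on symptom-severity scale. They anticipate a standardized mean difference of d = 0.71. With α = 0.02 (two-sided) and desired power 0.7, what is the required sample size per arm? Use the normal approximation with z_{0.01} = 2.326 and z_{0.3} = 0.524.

n = 33 per group

For two independent groups with equal n: n = 2·((z_{α/2} + z_β) / d)².
z_{α/2} + z_β = 2.326 + 0.524 = 2.850.
n = 2 × (2.850 / 0.71)² = 2 × 4.014² = 2 × 16.11 = 32.2.
Round up to the next whole participant.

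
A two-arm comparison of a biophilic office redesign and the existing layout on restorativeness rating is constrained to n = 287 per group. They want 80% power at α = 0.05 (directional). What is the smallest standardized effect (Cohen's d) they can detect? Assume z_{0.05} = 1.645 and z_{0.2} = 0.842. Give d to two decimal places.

For two independent groups of n = 287 each: d_min = (z_{α} + z_β)·√(2/n).
z-sum = 1.645 + 0.842 = 2.487.
d_min = 2.487 × √(2/287) = 2.487 × 0.0835 = 0.208.

d_min ≈ 0.21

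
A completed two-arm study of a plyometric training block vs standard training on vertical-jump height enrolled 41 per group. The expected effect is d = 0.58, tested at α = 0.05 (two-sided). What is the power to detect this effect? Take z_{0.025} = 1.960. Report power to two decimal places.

power ≈ 0.75

For two equal groups, power = Φ(d·√(n/2) − z_{α/2}).
d·√(n/2) = 0.58 × √(41/2) = 0.58 × 4.528 = 2.626.
z_β = 2.626 − 1.960 = 0.666.
Power = Φ(0.666) = 0.747.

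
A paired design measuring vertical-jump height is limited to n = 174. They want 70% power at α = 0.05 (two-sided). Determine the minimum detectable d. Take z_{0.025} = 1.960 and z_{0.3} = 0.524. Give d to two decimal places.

For a single sample (or paired design) of n = 174: d_min = (z_{α/2} + z_β)/√n.
z-sum = 1.960 + 0.524 = 2.484.
d_min = 2.484 / √174 = 2.484 / 13.191 = 0.188.

d_min ≈ 0.19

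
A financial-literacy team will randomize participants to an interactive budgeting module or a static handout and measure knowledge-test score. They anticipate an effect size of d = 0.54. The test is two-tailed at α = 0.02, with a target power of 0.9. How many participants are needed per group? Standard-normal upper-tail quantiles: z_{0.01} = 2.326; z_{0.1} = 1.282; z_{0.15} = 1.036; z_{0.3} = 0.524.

n = 90 per group

For two independent groups with equal n: n = 2·((z_{α/2} + z_β) / d)².
z_{α/2} + z_β = 2.326 + 1.282 = 3.608.
n = 2 × (3.608 / 0.54)² = 2 × 6.681² = 2 × 44.64 = 89.3.
Round up to the next whole participant.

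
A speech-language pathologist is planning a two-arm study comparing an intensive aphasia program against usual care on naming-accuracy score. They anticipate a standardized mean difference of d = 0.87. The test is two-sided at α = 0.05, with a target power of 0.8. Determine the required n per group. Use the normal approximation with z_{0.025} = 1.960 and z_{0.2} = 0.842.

For two independent groups with equal n: n = 2·((z_{α/2} + z_β) / d)².
z_{α/2} + z_β = 1.960 + 0.842 = 2.802.
n = 2 × (2.802 / 0.87)² = 2 × 3.221² = 2 × 10.37 = 20.7.
Round up to the next whole participant.

n = 21 per group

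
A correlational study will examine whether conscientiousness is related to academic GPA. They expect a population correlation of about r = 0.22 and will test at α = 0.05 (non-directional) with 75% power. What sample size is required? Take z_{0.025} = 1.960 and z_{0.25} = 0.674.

n = 142

Fisher's z: C = ½·ln((1+r)/(1−r)) = ½·ln(1.5641) = 0.2237.
n = ((z_{α/2} + z_β)/C)² + 3.
(1.960 + 0.674) / 0.2237 = 2.634 / 0.2237 = 11.775.
n = 11.775² + 3 = 138.64 + 3 = 141.6.
Round up.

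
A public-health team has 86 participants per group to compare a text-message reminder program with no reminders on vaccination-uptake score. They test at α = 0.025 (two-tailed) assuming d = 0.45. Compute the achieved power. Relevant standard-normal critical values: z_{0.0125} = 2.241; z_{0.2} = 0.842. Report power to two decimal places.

For two equal groups, power = Φ(d·√(n/2) − z_{α/2}).
d·√(n/2) = 0.45 × √(86/2) = 0.45 × 6.557 = 2.951.
z_β = 2.951 − 2.241 = 0.710.
Power = Φ(0.710) = 0.761.

power ≈ 0.76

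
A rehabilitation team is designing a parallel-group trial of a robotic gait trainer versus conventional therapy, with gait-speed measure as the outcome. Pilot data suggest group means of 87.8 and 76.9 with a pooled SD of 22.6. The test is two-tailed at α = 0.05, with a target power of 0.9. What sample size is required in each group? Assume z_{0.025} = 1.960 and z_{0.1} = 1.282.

n = 91 per group

Cohen's d = |M₁ − M₂| / SD_pooled = |87.8 − 76.9| / 22.6 = 10.9 / 22.6 = 0.482.
For two independent groups with equal n: n = 2·((z_{α/2} + z_β) / d)².
z_{α/2} + z_β = 1.960 + 1.282 = 3.242.
n = 2 × (3.242 / 0.482)² = 2 × 6.726² = 2 × 45.24 = 90.5.
Round up to the next whole participant.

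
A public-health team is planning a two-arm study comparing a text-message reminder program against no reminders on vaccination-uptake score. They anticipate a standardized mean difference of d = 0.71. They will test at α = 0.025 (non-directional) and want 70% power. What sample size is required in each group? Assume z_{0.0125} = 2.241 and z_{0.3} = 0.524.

n = 31 per group

For two independent groups with equal n: n = 2·((z_{α/2} + z_β) / d)².
z_{α/2} + z_β = 2.241 + 0.524 = 2.765.
n = 2 × (2.765 / 0.71)² = 2 × 3.894² = 2 × 15.17 = 30.3.
Round up to the next whole participant.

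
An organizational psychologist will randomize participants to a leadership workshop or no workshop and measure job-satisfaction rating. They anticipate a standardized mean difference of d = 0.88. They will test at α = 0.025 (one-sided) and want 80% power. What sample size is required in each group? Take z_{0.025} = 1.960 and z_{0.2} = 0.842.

n = 21 per group

For two independent groups with equal n: n = 2·((z_{α} + z_β) / d)².
z_{α} + z_β = 1.960 + 0.842 = 2.802.
n = 2 × (2.802 / 0.88)² = 2 × 3.184² = 2 × 10.14 = 20.3.
Round up to the next whole participant.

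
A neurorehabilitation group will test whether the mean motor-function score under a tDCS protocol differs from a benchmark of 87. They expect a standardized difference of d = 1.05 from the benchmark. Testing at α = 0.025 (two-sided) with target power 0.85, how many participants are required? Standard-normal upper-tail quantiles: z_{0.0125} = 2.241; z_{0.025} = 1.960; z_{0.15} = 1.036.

n = 10

For a one-sample test: n = ((z_{α/2} + z_β) / d)².
z_{α/2} + z_β = 2.241 + 1.036 = 3.277.
n = (3.277 / 1.05)² = 3.121² = 9.74.
Round up.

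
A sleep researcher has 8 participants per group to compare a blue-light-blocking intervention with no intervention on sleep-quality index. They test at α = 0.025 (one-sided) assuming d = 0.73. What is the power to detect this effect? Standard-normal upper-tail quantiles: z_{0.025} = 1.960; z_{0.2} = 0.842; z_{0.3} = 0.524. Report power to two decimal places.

For two equal groups, power = Φ(d·√(n/2) − z_{α}).
d·√(n/2) = 0.73 × √(8/2) = 0.73 × 2.000 = 1.460.
z_β = 1.460 − 1.960 = -0.500.
Power = Φ(-0.500) = 0.309.

power ≈ 0.31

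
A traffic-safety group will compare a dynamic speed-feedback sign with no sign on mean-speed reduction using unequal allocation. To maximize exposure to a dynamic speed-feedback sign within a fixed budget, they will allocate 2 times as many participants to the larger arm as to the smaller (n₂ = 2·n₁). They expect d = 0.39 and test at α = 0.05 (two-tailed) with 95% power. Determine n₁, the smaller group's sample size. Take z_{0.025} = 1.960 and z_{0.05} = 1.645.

n₁ = 129

With allocation ratio k = n₂/n₁ = 2, Var(x̄₁−x̄₂) = σ²(1/n₁ + 1/(k·n₁)) = σ²·(k+1)/(k·n₁).
So n₁ = (1 + 1/k)·((z_{α/2} + z_β)/d)² = 1.500 × (3.605/0.39)².
n₁ = 1.500 × 85.44 = 128.2.
Round up: n₁ = 129, giving n₂ = 2 × 129 = 258.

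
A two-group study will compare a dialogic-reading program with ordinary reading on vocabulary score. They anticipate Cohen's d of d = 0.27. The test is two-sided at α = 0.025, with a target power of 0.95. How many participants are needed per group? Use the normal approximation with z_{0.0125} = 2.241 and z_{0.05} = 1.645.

n = 415 per group

For two independent groups with equal n: n = 2·((z_{α/2} + z_β) / d)².
z_{α/2} + z_β = 2.241 + 1.645 = 3.886.
n = 2 × (3.886 / 0.27)² = 2 × 14.393² = 2 × 207.15 = 414.3.
Round up to the next whole participant.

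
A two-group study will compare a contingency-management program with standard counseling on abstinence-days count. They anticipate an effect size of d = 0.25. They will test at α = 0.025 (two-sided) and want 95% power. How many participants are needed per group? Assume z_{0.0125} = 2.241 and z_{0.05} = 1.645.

n = 484 per group

For two independent groups with equal n: n = 2·((z_{α/2} + z_β) / d)².
z_{α/2} + z_β = 2.241 + 1.645 = 3.886.
n = 2 × (3.886 / 0.25)² = 2 × 15.544² = 2 × 241.62 = 483.2.
Round up to the next whole participant.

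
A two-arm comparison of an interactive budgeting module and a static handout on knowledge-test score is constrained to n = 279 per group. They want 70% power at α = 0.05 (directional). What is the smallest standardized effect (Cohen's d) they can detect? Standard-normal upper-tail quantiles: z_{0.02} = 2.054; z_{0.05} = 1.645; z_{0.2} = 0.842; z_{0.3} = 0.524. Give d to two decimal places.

For two independent groups of n = 279 each: d_min = (z_{α} + z_β)·√(2/n).
z-sum = 1.645 + 0.524 = 2.169.
d_min = 2.169 × √(2/279) = 2.169 × 0.0847 = 0.184.

d_min ≈ 0.18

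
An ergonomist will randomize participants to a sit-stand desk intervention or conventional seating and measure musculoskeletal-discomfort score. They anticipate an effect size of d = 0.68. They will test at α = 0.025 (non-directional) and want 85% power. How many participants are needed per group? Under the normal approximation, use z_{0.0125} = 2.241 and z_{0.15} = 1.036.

For two independent groups with equal n: n = 2·((z_{α/2} + z_β) / d)².
z_{α/2} + z_β = 2.241 + 1.036 = 3.277.
n = 2 × (3.277 / 0.68)² = 2 × 4.819² = 2 × 23.22 = 46.4.
Round up to the next whole participant.

n = 47 per group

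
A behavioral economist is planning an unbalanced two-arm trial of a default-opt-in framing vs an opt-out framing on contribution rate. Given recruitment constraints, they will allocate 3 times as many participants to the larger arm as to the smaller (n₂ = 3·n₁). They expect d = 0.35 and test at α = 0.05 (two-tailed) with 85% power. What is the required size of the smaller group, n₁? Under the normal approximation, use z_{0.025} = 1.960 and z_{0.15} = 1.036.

With allocation ratio k = n₂/n₁ = 3, Var(x̄₁−x̄₂) = σ²(1/n₁ + 1/(k·n₁)) = σ²·(k+1)/(k·n₁).
So n₁ = (1 + 1/k)·((z_{α/2} + z_β)/d)² = 1.333 × (2.996/0.35)².
n₁ = 1.333 × 73.27 = 97.7.
Round up: n₁ = 98, giving n₂ = 3 × 98 = 294.

n₁ = 98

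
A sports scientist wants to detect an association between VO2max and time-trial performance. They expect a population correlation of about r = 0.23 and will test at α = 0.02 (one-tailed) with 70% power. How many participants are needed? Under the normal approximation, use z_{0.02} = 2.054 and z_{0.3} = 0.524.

Fisher's z: C = ½·ln((1+r)/(1−r)) = ½·ln(1.5974) = 0.2342.
n = ((z_{α} + z_β)/C)² + 3.
(2.054 + 0.524) / 0.2342 = 2.578 / 0.2342 = 11.008.
n = 11.008² + 3 = 121.17 + 3 = 124.2.
Round up.

n = 125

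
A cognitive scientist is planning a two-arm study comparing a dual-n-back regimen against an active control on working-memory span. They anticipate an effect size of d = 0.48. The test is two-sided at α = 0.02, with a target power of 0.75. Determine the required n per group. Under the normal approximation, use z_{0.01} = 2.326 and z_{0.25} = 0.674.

n = 79 per group

For two independent groups with equal n: n = 2·((z_{α/2} + z_β) / d)².
z_{α/2} + z_β = 2.326 + 0.674 = 3.000.
n = 2 × (3.000 / 0.48)² = 2 × 6.250² = 2 × 39.06 = 78.1.
Round up to the next whole participant.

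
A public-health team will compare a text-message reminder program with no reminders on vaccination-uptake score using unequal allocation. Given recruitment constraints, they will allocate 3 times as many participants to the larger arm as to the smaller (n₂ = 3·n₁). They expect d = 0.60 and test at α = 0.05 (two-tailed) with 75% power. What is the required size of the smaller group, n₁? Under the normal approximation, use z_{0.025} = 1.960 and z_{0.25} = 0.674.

With allocation ratio k = n₂/n₁ = 3, Var(x̄₁−x̄₂) = σ²(1/n₁ + 1/(k·n₁)) = σ²·(k+1)/(k·n₁).
So n₁ = (1 + 1/k)·((z_{α/2} + z_β)/d)² = 1.333 × (2.634/0.60)².
n₁ = 1.333 × 19.27 = 25.7.
Round up: n₁ = 26, giving n₂ = 3 × 26 = 78.

n₁ = 26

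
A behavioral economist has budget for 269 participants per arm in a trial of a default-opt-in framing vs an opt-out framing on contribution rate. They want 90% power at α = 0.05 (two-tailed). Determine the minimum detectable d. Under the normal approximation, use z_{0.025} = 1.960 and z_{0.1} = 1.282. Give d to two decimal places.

For two independent groups of n = 269 each: d_min = (z_{α/2} + z_β)·√(2/n).
z-sum = 1.960 + 1.282 = 3.242.
d_min = 3.242 × √(2/269) = 3.242 × 0.0862 = 0.280.

d_min ≈ 0.28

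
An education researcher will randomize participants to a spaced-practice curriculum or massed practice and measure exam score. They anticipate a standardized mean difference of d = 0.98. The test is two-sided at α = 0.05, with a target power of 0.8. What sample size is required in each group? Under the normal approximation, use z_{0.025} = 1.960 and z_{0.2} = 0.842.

For two independent groups with equal n: n = 2·((z_{α/2} + z_β) / d)².
z_{α/2} + z_β = 1.960 + 0.842 = 2.802.
n = 2 × (2.802 / 0.98)² = 2 × 2.859² = 2 × 8.17 = 16.3.
Round up to the next whole participant.

n = 17 per group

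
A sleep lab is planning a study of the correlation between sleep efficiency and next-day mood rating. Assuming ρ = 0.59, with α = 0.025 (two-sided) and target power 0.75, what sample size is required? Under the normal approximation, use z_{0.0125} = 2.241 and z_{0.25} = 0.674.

n = 22

Fisher's z: C = ½·ln((1+r)/(1−r)) = ½·ln(3.8780) = 0.6777.
n = ((z_{α/2} + z_β)/C)² + 3.
(2.241 + 0.674) / 0.6777 = 2.915 / 0.6777 = 4.301.
n = 4.301² + 3 = 18.50 + 3 = 21.5.
Round up.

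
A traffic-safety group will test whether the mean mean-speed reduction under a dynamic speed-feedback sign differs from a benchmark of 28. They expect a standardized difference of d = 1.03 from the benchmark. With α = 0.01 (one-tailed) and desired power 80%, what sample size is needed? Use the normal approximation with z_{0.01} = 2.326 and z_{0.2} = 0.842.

n = 10

For a one-sample test: n = ((z_{α} + z_β) / d)².
z_{α} + z_β = 2.326 + 0.842 = 3.168.
n = (3.168 / 1.03)² = 3.076² = 9.46.
Round up.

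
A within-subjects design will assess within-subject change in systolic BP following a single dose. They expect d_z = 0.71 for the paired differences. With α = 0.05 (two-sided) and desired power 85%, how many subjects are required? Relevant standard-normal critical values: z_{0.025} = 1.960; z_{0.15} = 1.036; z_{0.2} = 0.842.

n = 18 pairs

For a paired (one-sample on differences) test: n = ((z_{α/2} + z_β) / d)².
z_{α/2} + z_β = 1.960 + 1.036 = 2.996.
n = (2.996 / 0.71)² = 4.220² = 17.81.
Round up.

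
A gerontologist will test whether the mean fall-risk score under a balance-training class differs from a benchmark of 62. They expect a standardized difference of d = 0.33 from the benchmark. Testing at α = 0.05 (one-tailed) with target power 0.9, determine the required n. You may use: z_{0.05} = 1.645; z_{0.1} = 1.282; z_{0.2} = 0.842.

n = 79

For a one-sample test: n = ((z_{α} + z_β) / d)².
z_{α} + z_β = 1.645 + 1.282 = 2.927.
n = (2.927 / 0.33)² = 8.870² = 78.67.
Round up.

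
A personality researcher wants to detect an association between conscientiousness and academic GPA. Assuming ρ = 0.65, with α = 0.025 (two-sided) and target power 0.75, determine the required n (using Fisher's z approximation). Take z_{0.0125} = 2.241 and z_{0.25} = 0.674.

Fisher's z: C = ½·ln((1+r)/(1−r)) = ½·ln(4.7143) = 0.7753.
n = ((z_{α/2} + z_β)/C)² + 3.
(2.241 + 0.674) / 0.7753 = 2.915 / 0.7753 = 3.760.
n = 3.760² + 3 = 14.14 + 3 = 17.1.
Round up.

n = 18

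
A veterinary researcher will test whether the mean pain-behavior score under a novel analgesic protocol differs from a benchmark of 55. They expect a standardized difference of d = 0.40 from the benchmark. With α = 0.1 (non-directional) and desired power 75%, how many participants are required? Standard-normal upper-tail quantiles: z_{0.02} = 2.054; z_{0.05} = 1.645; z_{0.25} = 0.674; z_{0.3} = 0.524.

n = 34

For a one-sample test: n = ((z_{α/2} + z_β) / d)².
z_{α/2} + z_β = 1.645 + 0.674 = 2.319.
n = (2.319 / 0.40)² = 5.797² = 33.61.
Round up.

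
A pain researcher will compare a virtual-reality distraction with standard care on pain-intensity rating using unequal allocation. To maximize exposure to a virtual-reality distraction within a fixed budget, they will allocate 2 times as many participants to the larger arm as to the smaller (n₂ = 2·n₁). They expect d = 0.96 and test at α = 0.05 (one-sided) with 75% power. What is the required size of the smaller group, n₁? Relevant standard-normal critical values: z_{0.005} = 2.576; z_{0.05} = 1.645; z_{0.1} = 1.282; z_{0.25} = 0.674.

With allocation ratio k = n₂/n₁ = 2, Var(x̄₁−x̄₂) = σ²(1/n₁ + 1/(k·n₁)) = σ²·(k+1)/(k·n₁).
So n₁ = (1 + 1/k)·((z_{α} + z_β)/d)² = 1.500 × (2.319/0.96)².
n₁ = 1.500 × 5.84 = 8.8.
Round up: n₁ = 9, giving n₂ = 2 × 9 = 18.

n₁ = 9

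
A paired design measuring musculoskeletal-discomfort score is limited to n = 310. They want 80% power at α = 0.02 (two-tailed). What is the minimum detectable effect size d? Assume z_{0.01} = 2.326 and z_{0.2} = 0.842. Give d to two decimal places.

d_min ≈ 0.18

For a single sample (or paired design) of n = 310: d_min = (z_{α/2} + z_β)/√n.
z-sum = 2.326 + 0.842 = 3.168.
d_min = 3.168 / √310 = 3.168 / 17.607 = 0.180.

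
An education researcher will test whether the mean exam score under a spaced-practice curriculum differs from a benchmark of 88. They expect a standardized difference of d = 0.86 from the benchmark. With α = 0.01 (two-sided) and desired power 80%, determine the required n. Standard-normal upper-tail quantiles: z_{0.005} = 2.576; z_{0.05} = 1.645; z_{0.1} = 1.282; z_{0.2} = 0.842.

For a one-sample test: n = ((z_{α/2} + z_β) / d)².
z_{α/2} + z_β = 2.576 + 0.842 = 3.418.
n = (3.418 / 0.86)² = 3.974² = 15.80.
Round up.

n = 16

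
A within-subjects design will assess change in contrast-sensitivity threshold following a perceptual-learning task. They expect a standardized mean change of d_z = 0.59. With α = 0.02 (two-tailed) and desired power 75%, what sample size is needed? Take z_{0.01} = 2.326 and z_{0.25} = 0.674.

For a paired (one-sample on differences) test: n = ((z_{α/2} + z_β) / d)².
z_{α/2} + z_β = 2.326 + 0.674 = 3.000.
n = (3.000 / 0.59)² = 5.085² = 25.85.
Round up.

n = 26 pairs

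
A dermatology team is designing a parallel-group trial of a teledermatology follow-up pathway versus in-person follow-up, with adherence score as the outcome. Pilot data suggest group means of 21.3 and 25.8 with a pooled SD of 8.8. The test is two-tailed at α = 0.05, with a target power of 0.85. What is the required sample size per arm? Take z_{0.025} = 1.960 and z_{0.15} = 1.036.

Cohen's d = |M₁ − M₂| / SD_pooled = |21.3 − 25.8| / 8.8 = 4.5 / 8.8 = 0.511.
For two independent groups with equal n: n = 2·((z_{α/2} + z_β) / d)².
z_{α/2} + z_β = 1.960 + 1.036 = 2.996.
n = 2 × (2.996 / 0.511)² = 2 × 5.863² = 2 × 34.37 = 68.7.
Round up to the next whole participant.

n = 69 per group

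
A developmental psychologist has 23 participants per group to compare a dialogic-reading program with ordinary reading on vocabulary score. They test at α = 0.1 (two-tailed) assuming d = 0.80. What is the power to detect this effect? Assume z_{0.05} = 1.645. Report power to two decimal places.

For two equal groups, power = Φ(d·√(n/2) − z_{α/2}).
d·√(n/2) = 0.80 × √(23/2) = 0.80 × 3.391 = 2.713.
z_β = 2.713 − 1.645 = 1.068.
Power = Φ(1.068) = 0.857.

power ≈ 0.86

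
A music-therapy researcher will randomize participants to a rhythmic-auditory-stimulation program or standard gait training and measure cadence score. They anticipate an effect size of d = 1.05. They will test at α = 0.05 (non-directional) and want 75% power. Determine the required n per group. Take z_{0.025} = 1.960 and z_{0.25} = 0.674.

For two independent groups with equal n: n = 2·((z_{α/2} + z_β) / d)².
z_{α/2} + z_β = 1.960 + 0.674 = 2.634.
n = 2 × (2.634 / 1.05)² = 2 × 2.509² = 2 × 6.29 = 12.6.
Round up to the next whole participant.

n = 13 per group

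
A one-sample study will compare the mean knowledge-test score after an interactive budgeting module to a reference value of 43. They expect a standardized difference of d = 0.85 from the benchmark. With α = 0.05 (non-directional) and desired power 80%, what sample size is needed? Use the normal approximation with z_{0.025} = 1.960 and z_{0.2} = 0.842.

n = 11

For a one-sample test: n = ((z_{α/2} + z_β) / d)².
z_{α/2} + z_β = 1.960 + 0.842 = 2.802.
n = (2.802 / 0.85)² = 3.296² = 10.87.
Round up.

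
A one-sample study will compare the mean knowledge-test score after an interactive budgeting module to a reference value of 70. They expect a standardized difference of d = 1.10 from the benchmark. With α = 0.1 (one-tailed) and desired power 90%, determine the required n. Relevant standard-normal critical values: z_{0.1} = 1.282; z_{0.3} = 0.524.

For a one-sample test: n = ((z_{α} + z_β) / d)².
z_{α} + z_β = 1.282 + 1.282 = 2.564.
n = (2.564 / 1.10)² = 2.331² = 5.43.
Round up.

n = 6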